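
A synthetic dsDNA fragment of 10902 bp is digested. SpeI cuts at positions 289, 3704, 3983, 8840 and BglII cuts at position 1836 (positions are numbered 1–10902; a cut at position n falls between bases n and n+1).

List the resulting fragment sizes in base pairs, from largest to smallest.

4857, 2062, 1868, 1547, 289, 279 bp

Combined cut positions (sorted): 289, 1836, 3704, 3983, 8840.
Linear molecule, 5 cuts → 6 fragments:
  289 − 0 = 289 bp
  1836 − 289 = 1547 bp
  3704 − 1836 = 1868 bp
  3983 − 3704 = 279 bp
  8840 − 3983 = 4857 bp
  10902 − 8840 = 2062 bp
Sorted largest to smallest: 4857, 2062, 1868, 1547, 289, 279 bp.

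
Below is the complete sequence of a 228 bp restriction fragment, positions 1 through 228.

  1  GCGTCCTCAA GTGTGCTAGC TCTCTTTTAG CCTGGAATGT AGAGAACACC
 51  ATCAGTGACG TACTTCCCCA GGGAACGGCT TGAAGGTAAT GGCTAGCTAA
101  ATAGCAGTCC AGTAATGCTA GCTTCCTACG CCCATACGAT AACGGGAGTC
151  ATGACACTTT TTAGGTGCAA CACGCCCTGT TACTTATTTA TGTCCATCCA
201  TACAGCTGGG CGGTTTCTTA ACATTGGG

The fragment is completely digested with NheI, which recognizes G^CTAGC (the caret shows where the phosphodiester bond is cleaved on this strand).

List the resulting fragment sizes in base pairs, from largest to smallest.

NheI sites (GCTAGC) start at positions 15, 92, 117.
NheI cuts after the first base of each site, so after positions 15, 92, 117.
Linear molecule, 3 cuts → 4 fragments:
  1–15 → 15 bp
  16–92 → 77 bp
  93–117 → 25 bp
  118–228 → 111 bp
Sorted largest to smallest: 111, 77, 25, 15 bp.

111, 77, 25, 15 bp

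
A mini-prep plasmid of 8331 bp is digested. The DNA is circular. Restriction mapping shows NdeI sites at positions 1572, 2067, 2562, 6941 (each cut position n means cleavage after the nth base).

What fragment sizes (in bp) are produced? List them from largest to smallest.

Circular molecule, 4 cuts → 4 fragments:
  2067 − 1572 = 495 bp
  2562 − 2067 = 495 bp
  6941 − 2562 = 4379 bp
  wrap: 8331 − 6941 + 1572 = 2962 bp
Sorted largest to smallest: 4379, 2962, 495, 495 bp.

4379, 2962, 495, 495 bp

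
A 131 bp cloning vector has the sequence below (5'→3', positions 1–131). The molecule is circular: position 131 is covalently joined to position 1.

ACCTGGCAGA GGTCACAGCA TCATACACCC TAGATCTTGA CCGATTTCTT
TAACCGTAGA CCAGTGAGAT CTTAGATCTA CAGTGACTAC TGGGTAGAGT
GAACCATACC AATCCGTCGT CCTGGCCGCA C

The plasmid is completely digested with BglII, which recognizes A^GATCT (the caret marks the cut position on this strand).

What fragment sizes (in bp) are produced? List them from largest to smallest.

BglII sites (AGATCT) start at positions 32, 67, 74.
BglII cuts after the first base of each site, so after positions 32, 67, 74.
Circular molecule, 3 cuts → 3 fragments:
  33–67 → 35 bp
  68–74 → 7 bp
  75–131 then 1–32 → 57 + 32 = 89 bp
Sorted largest to smallest: 89, 35, 7 bp.

89, 35, 7 bp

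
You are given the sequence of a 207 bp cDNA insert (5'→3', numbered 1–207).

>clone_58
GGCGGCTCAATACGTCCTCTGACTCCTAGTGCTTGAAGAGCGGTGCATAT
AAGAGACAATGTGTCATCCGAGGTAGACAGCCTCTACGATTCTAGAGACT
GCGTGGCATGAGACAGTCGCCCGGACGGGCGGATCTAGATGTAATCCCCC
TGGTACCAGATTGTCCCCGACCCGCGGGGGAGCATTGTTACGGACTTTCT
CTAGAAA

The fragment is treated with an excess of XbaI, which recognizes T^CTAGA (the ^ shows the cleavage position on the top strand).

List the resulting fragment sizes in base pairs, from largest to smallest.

XbaI sites (TCTAGA) start at positions 91, 134, 200.
XbaI cuts after the first base of each site, so after positions 91, 134, 200.
Linear molecule, 3 cuts → 4 fragments:
  1–91 → 91 bp
  92–134 → 43 bp
  135–200 → 66 bp
  201–207 → 7 bp
Sorted largest to smallest: 91, 66, 43, 7 bp.

91, 66, 43, 7 bp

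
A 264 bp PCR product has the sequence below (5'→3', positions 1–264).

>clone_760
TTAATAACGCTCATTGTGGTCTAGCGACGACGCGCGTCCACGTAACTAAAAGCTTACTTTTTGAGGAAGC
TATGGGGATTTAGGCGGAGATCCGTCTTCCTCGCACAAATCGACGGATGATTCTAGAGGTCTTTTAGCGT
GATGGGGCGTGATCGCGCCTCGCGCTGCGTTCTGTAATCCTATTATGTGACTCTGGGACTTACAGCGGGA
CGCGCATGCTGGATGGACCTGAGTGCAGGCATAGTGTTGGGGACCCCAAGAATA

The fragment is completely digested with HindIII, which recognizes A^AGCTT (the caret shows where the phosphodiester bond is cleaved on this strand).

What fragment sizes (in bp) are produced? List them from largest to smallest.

214, 50 bp

The HindIII site (AAGCTT) starts at position 50.
HindIII cuts after the first base of each site, so after position 50.
Linear molecule, 1 cut → 2 fragments:
  1–50 → 50 bp
  51–264 → 214 bp
Sorted largest to smallest: 214, 50 bp.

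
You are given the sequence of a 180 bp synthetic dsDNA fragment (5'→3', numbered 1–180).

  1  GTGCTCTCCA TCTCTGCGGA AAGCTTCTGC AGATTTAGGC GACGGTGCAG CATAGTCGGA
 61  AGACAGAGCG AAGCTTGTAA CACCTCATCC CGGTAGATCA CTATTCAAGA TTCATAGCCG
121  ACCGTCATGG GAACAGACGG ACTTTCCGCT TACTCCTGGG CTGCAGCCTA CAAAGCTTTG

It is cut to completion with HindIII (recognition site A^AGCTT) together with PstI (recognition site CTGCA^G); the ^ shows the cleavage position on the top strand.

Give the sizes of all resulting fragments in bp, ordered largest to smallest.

94, 40, 21, 10, 8, 7 bp

HindIII sites (AAGCTT) start at positions 21, 71, 173.
HindIII cuts after the first base of each site, so after positions 21, 71, 173.
PstI sites (CTGCAG) start at positions 27, 161.
PstI cuts after base 5 of each site (before the last base), so after positions 31, 165.
Combined cut positions: 21, 31, 71, 165, 173.
Linear molecule, 5 cuts → 6 fragments:
  1–21 → 21 bp
  22–31 → 10 bp
  32–71 → 40 bp
  72–165 → 94 bp
  166–173 → 8 bp
  174–180 → 7 bp
Sorted largest to smallest: 94, 40, 21, 10, 8, 7 bp.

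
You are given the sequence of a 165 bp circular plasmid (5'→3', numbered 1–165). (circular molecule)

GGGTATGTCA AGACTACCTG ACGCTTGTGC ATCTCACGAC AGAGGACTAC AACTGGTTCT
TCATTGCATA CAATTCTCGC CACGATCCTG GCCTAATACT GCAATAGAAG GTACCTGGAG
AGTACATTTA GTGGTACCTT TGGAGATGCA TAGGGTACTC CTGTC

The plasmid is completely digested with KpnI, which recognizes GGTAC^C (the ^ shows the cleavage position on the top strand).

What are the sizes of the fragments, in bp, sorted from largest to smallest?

142, 23 bp

KpnI sites (GGTACC) start at positions 110, 133.
KpnI cuts after base 5 of each site (before the last base), so after positions 114, 137.
Circular molecule, 2 cuts → 2 fragments:
  115–137 → 23 bp
  138–165 then 1–114 → 28 + 114 = 142 bp
Sorted largest to smallest: 142, 23 bp.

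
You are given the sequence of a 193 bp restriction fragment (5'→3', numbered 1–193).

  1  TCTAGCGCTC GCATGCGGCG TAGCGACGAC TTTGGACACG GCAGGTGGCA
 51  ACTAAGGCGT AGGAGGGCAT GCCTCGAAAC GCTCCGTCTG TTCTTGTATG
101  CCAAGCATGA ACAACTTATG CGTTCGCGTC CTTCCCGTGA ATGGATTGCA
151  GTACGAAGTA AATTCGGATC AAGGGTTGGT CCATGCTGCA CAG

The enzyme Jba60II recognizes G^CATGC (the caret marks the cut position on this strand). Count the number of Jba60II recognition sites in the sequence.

GCATGC occurs starting at positions 11, 67.
Jba60II cuts at 2 sites.

2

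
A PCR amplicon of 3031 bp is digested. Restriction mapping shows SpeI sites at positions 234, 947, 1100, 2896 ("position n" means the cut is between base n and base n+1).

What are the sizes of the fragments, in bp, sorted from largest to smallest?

Linear molecule, 4 cuts → 5 fragments:
  234 − 0 = 234 bp
  947 − 234 = 713 bp
  1100 − 947 = 153 bp
  2896 − 1100 = 1796 bp
  3031 − 2896 = 135 bp
Sorted largest to smallest: 1796, 713, 234, 153, 135 bp.

1796, 713, 234, 153, 135 bp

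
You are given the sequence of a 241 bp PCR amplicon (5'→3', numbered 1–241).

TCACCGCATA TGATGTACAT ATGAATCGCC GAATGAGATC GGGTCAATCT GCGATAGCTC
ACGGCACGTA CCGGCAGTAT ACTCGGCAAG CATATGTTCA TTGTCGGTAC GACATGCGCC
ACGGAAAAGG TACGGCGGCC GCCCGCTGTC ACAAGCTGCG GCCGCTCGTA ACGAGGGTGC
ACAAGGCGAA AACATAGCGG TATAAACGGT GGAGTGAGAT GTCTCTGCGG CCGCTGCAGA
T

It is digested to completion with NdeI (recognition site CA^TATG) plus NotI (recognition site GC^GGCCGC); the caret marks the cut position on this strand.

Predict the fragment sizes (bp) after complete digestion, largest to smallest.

NdeI sites (CATATG) start at positions 7, 18, 91.
NdeI cuts after base 2 of each site, so after positions 8, 19, 92.
NotI sites (GCGGCCGC) start at positions 135, 158, 227.
NotI cuts after base 2 of each site, so after positions 136, 159, 228.
Combined cut positions: 8, 19, 92, 136, 159, 228.
Linear molecule, 6 cuts → 7 fragments:
  1–8 → 8 bp
  9–19 → 11 bp
  20–92 → 73 bp
  93–136 → 44 bp
  137–159 → 23 bp
  160–228 → 69 bp
  229–241 → 13 bp
Sorted largest to smallest: 73, 69, 44, 23, 13, 11, 8 bp.

73, 69, 44, 23, 13, 11, 8 bp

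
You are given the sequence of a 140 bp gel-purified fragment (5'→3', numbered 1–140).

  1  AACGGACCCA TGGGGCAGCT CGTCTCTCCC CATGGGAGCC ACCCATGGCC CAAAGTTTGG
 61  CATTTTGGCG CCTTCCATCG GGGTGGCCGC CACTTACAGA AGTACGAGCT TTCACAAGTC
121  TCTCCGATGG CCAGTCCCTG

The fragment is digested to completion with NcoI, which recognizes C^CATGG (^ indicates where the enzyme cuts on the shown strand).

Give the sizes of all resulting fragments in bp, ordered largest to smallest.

NcoI sites (CCATGG) start at positions 8, 30, 43.
NcoI cuts after the first base of each site, so after positions 8, 30, 43.
Linear molecule, 3 cuts → 4 fragments:
  1–8 → 8 bp
  9–30 → 22 bp
  31–43 → 13 bp
  44–140 → 97 bp
Sorted largest to smallest: 97, 22, 13, 8 bp.

97, 22, 13, 8 bp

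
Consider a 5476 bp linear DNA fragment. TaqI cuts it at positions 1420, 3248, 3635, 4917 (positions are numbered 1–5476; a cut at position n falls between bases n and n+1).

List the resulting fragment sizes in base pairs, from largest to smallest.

1828, 1420, 1282, 559, 387 bp

Linear molecule, 4 cuts → 5 fragments:
  1420 − 0 = 1420 bp
  3248 − 1420 = 1828 bp
  3635 − 3248 = 387 bp
  4917 − 3635 = 1282 bp
  5476 − 4917 = 559 bp
Sorted largest to smallest: 1828, 1420, 1282, 559, 387 bp.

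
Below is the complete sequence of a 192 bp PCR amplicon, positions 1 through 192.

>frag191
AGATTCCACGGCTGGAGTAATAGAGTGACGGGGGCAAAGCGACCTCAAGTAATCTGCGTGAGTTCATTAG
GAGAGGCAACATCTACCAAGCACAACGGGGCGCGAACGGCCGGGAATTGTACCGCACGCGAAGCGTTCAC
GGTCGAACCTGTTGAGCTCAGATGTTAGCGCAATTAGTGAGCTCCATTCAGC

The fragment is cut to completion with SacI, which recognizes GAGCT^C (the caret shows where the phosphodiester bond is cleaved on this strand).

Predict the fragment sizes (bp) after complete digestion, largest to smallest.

158, 25, 9 bp

SacI sites (GAGCTC) start at positions 154, 179.
SacI cuts after base 5 of each site (before the last base), so after positions 158, 183.
Linear molecule, 2 cuts → 3 fragments:
  1–158 → 158 bp
  159–183 → 25 bp
  184–192 → 9 bp
Sorted largest to smallest: 158, 25, 9 bp.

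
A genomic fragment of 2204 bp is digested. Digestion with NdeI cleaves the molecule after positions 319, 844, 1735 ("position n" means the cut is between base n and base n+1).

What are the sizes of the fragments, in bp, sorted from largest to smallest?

891, 525, 469, 319 bp

Linear molecule, 3 cuts → 4 fragments:
  319 − 0 = 319 bp
  844 − 319 = 525 bp
  1735 − 844 = 891 bp
  2204 − 1735 = 469 bp
Sorted largest to smallest: 891, 525, 469, 319 bp.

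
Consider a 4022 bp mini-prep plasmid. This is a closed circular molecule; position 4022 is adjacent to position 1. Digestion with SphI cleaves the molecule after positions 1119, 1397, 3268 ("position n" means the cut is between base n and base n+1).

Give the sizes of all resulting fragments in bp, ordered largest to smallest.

Circular molecule, 3 cuts → 3 fragments:
  1397 − 1119 = 278 bp
  3268 − 1397 = 1871 bp
  wrap: 4022 − 3268 + 1119 = 1873 bp
Sorted largest to smallest: 1873, 1871, 278 bp.

1873, 1871, 278 bp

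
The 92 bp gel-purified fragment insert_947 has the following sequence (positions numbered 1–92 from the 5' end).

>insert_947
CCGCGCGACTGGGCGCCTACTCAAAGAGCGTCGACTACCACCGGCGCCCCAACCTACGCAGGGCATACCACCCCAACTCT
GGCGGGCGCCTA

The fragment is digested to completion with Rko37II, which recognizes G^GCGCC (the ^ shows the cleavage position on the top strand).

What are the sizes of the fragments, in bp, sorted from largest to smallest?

42, 31, 12, 7 bp

Rko37II sites (GGCGCC) start at positions 12, 43, 85.
Rko37II cuts after the first base of each site, so after positions 12, 43, 85.
Linear molecule, 3 cuts → 4 fragments:
  1–12 → 12 bp
  13–43 → 31 bp
  44–85 → 42 bp
  86–92 → 7 bp
Sorted largest to smallest: 42, 31, 12, 7 bp.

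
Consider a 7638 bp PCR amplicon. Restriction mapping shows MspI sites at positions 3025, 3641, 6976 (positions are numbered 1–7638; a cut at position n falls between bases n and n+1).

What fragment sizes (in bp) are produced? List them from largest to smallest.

Linear molecule, 3 cuts → 4 fragments:
  3025 − 0 = 3025 bp
  3641 − 3025 = 616 bp
  6976 − 3641 = 3335 bp
  7638 − 6976 = 662 bp
Sorted largest to smallest: 3335, 3025, 662, 616 bp.

3335, 3025, 662, 616 bp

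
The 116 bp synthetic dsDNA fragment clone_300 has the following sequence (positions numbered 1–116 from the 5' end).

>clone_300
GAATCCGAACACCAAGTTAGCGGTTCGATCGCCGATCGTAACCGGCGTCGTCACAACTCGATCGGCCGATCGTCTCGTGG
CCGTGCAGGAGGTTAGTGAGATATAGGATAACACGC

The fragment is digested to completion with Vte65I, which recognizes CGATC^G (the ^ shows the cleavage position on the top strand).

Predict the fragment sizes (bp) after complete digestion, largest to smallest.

Vte65I sites (CGATCG) start at positions 26, 33, 59, 67.
Vte65I cuts after base 5 of each site (before the last base), so after positions 30, 37, 63, 71.
Linear molecule, 4 cuts → 5 fragments:
  1–30 → 30 bp
  31–37 → 7 bp
  38–63 → 26 bp
  64–71 → 8 bp
  72–116 → 45 bp
Sorted largest to smallest: 45, 30, 26, 8, 7 bp.

45, 30, 26, 8, 7 bp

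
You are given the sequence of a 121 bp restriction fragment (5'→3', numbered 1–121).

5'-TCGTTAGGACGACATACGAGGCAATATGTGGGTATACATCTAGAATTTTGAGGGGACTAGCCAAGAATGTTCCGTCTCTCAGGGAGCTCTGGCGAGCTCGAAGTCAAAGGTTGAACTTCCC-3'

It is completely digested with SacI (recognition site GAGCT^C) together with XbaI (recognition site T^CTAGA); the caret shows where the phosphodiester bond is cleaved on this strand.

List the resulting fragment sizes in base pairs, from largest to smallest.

49, 39, 23, 10 bp

SacI sites (GAGCTC) start at positions 84, 94.
SacI cuts after base 5 of each site (before the last base), so after positions 88, 98.
The XbaI site (TCTAGA) starts at position 39.
XbaI cuts after the first base of each site, so after position 39.
Combined cut positions: 39, 88, 98.
Linear molecule, 3 cuts → 4 fragments:
  1–39 → 39 bp
  40–88 → 49 bp
  89–98 → 10 bp
  99–121 → 23 bp
Sorted largest to smallest: 49, 39, 23, 10 bp.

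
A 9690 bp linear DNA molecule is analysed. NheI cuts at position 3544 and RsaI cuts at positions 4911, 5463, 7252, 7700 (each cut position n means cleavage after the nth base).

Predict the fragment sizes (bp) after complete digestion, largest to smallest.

Combined cut positions (sorted): 3544, 4911, 5463, 7252, 7700.
Linear molecule, 5 cuts → 6 fragments:
  3544 − 0 = 3544 bp
  4911 − 3544 = 1367 bp
  5463 − 4911 = 552 bp
  7252 − 5463 = 1789 bp
  7700 − 7252 = 448 bp
  9690 − 7700 = 1990 bp
Sorted largest to smallest: 3544, 1990, 1789, 1367, 552, 448 bp.

3544, 1990, 1789, 1367, 552, 448 bp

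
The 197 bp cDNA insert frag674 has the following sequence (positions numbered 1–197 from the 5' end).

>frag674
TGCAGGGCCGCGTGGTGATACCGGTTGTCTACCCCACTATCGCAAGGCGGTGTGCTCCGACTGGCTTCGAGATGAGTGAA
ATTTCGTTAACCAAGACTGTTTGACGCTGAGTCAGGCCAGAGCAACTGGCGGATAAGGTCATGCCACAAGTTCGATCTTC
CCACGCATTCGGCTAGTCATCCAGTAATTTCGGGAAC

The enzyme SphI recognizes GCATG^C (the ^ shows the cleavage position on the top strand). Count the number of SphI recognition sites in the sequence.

0

No occurrence of GCATGC is present in the sequence.
SphI does not cut: 0 sites.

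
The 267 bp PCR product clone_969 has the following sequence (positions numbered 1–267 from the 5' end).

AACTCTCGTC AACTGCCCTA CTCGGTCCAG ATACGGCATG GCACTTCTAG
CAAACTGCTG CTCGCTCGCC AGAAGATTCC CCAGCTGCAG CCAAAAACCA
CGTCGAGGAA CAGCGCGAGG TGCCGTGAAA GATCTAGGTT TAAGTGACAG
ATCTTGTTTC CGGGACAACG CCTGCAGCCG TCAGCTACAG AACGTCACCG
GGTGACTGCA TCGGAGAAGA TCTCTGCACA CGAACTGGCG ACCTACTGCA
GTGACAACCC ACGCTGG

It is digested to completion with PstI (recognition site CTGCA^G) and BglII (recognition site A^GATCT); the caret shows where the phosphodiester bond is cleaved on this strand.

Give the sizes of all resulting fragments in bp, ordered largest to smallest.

89, 42, 41, 32, 27, 19, 17 bp

PstI sites (CTGCAG) start at positions 85, 172, 246.
PstI cuts after base 5 of each site (before the last base), so after positions 89, 176, 250.
BglII sites (AGATCT) start at positions 130, 149, 218.
BglII cuts after the first base of each site, so after positions 130, 149, 218.
Combined cut positions: 89, 130, 149, 176, 218, 250.
Linear molecule, 6 cuts → 7 fragments:
  1–89 → 89 bp
  90–130 → 41 bp
  131–149 → 19 bp
  150–176 → 27 bp
  177–218 → 42 bp
  219–250 → 32 bp
  251–267 → 17 bp
Sorted largest to smallest: 89, 42, 41, 32, 27, 19, 17 bp.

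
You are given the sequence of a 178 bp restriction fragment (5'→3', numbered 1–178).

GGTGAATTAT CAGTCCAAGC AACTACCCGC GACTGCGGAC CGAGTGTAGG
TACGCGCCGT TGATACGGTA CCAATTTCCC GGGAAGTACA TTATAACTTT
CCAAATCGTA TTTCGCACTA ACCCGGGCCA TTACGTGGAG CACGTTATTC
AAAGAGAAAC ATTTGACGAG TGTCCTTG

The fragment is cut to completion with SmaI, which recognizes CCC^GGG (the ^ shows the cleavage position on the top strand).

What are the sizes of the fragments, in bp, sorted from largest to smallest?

SmaI sites (CCCGGG) start at positions 78, 122.
SmaI cuts after base 3 of each site, so after positions 80, 124.
Linear molecule, 2 cuts → 3 fragments:
  1–80 → 80 bp
  81–124 → 44 bp
  125–178 → 54 bp
Sorted largest to smallest: 80, 54, 44 bp.

80, 54, 44 bp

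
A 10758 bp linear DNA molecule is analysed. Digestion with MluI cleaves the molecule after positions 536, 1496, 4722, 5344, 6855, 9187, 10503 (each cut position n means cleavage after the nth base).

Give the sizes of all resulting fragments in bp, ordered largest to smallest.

Linear molecule, 7 cuts → 8 fragments:
  536 − 0 = 536 bp
  1496 − 536 = 960 bp
  4722 − 1496 = 3226 bp
  5344 − 4722 = 622 bp
  6855 − 5344 = 1511 bp
  9187 − 6855 = 2332 bp
  10503 − 9187 = 1316 bp
  10758 − 10503 = 255 bp
Sorted largest to smallest: 3226, 2332, 1511, 1316, 960, 622, 536, 255 bp.

3226, 2332, 1511, 1316, 960, 622, 536, 255 bp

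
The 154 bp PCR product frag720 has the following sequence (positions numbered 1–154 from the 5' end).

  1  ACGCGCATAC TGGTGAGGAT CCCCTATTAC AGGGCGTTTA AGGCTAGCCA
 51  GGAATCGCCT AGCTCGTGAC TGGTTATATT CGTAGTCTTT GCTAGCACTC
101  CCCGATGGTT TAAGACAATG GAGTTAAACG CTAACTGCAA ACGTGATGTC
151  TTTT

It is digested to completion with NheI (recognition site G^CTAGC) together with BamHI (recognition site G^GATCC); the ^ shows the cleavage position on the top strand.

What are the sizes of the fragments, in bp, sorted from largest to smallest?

NheI sites (GCTAGC) start at positions 43, 91.
NheI cuts after the first base of each site, so after positions 43, 91.
The BamHI site (GGATCC) starts at position 17.
BamHI cuts after the first base of each site, so after position 17.
Combined cut positions: 17, 43, 91.
Linear molecule, 3 cuts → 4 fragments:
  1–17 → 17 bp
  18–43 → 26 bp
  44–91 → 48 bp
  92–154 → 63 bp
Sorted largest to smallest: 63, 48, 26, 17 bp.

63, 48, 26, 17 bp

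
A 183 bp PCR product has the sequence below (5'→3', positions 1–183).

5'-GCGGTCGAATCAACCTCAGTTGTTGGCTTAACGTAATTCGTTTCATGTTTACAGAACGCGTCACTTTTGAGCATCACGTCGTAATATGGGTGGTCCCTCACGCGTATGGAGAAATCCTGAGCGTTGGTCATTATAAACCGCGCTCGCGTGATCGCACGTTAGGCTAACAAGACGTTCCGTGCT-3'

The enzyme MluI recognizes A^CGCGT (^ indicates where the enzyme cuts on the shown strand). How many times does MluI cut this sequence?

ACGCGT occurs starting at positions 56, 100.
MluI cuts at 2 sites.

2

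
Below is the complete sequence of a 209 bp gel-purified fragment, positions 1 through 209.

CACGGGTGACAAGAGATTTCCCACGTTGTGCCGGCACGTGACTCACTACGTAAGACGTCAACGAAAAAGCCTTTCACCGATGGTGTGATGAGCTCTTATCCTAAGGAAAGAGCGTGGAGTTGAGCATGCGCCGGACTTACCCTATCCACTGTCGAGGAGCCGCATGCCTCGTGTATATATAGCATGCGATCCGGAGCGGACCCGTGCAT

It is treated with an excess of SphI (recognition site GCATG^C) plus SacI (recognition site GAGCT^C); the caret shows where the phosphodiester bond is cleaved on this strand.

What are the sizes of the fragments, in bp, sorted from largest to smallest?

94, 38, 34, 23, 20 bp

SphI sites (GCATGC) start at positions 124, 162, 182.
SphI cuts after base 5 of each site (before the last base), so after positions 128, 166, 186.
The SacI site (GAGCTC) starts at position 90.
SacI cuts after base 5 of each site (before the last base), so after position 94.
Combined cut positions: 94, 128, 166, 186.
Linear molecule, 4 cuts → 5 fragments:
  1–94 → 94 bp
  95–128 → 34 bp
  129–166 → 38 bp
  167–186 → 20 bp
  187–209 → 23 bp
Sorted largest to smallest: 94, 38, 34, 23, 20 bp.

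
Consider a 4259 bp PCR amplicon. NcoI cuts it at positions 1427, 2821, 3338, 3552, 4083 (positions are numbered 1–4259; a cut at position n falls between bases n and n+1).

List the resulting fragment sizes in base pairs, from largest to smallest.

1427, 1394, 531, 517, 214, 176 bp

Linear molecule, 5 cuts → 6 fragments:
  1427 − 0 = 1427 bp
  2821 − 1427 = 1394 bp
  3338 − 2821 = 517 bp
  3552 − 3338 = 214 bp
  4083 − 3552 = 531 bp
  4259 − 4083 = 176 bp
Sorted largest to smallest: 1427, 1394, 531, 517, 214, 176 bp.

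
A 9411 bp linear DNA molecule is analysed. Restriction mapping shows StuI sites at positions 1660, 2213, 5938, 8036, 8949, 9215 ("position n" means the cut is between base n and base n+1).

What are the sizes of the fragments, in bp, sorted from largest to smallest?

3725, 2098, 1660, 913, 553, 266, 196 bp

Linear molecule, 6 cuts → 7 fragments:
  1660 − 0 = 1660 bp
  2213 − 1660 = 553 bp
  5938 − 2213 = 3725 bp
  8036 − 5938 = 2098 bp
  8949 − 8036 = 913 bp
  9215 − 8949 = 266 bp
  9411 − 9215 = 196 bp
Sorted largest to smallest: 3725, 2098, 1660, 913, 553, 266, 196 bp.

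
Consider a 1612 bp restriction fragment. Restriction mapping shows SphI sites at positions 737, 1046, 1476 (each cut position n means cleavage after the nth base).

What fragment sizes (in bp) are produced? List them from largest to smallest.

737, 430, 309, 136 bp

Linear molecule, 3 cuts → 4 fragments:
  737 − 0 = 737 bp
  1046 − 737 = 309 bp
  1476 − 1046 = 430 bp
  1612 − 1476 = 136 bp
Sorted largest to smallest: 737, 430, 309, 136 bp.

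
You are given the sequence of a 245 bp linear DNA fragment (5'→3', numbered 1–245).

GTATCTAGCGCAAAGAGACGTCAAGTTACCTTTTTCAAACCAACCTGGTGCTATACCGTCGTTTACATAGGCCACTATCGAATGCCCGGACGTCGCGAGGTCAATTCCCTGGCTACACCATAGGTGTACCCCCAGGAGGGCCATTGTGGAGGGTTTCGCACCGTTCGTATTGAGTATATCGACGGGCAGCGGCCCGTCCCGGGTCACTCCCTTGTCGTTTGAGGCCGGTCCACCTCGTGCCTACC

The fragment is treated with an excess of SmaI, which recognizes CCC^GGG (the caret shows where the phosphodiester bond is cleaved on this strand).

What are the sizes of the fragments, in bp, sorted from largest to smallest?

200, 45 bp

The SmaI site (CCCGGG) starts at position 198.
SmaI cuts after base 3 of each site, so after position 200.
Linear molecule, 1 cut → 2 fragments:
  1–200 → 200 bp
  201–245 → 45 bp
Sorted largest to smallest: 200, 45 bp.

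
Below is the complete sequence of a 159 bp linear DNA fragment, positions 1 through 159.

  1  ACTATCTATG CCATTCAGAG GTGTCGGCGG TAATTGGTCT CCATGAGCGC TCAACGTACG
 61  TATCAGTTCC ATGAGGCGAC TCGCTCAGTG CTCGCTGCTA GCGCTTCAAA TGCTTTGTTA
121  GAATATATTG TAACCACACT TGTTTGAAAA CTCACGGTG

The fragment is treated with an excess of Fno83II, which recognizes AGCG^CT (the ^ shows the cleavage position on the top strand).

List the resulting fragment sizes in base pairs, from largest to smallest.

Fno83II sites (AGCGCT) start at positions 46, 100.
Fno83II cuts after base 4 of each site, so after positions 49, 103.
Linear molecule, 2 cuts → 3 fragments:
  1–49 → 49 bp
  50–103 → 54 bp
  104–159 → 56 bp
Sorted largest to smallest: 56, 54, 49 bp.

56, 54, 49 bp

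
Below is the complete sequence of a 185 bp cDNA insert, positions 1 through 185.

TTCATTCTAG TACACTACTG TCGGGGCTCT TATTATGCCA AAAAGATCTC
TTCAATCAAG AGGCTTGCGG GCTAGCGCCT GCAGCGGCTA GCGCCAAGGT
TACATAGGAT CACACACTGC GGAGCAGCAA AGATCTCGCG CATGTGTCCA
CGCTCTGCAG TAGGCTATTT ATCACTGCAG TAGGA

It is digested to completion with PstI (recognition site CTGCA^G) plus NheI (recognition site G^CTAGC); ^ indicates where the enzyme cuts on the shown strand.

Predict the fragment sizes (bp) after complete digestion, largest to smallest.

72, 71, 20, 12, 6, 4 bp

PstI sites (CTGCAG) start at positions 79, 155, 175.
PstI cuts after base 5 of each site (before the last base), so after positions 83, 159, 179.
NheI sites (GCTAGC) start at positions 71, 87.
NheI cuts after the first base of each site, so after positions 71, 87.
Combined cut positions: 71, 83, 87, 159, 179.
Linear molecule, 5 cuts → 6 fragments:
  1–71 → 71 bp
  72–83 → 12 bp
  84–87 → 4 bp
  88–159 → 72 bp
  160–179 → 20 bp
  180–185 → 6 bp
Sorted largest to smallest: 72, 71, 20, 12, 6, 4 bp.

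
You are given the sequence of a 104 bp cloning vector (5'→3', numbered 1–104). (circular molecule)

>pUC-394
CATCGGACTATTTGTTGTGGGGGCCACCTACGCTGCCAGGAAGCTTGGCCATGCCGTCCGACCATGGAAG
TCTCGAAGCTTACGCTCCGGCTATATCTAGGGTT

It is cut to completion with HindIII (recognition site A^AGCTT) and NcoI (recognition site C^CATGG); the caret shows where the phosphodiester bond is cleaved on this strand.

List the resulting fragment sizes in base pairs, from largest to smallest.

HindIII sites (AAGCTT) start at positions 41, 76.
HindIII cuts after the first base of each site, so after positions 41, 76.
The NcoI site (CCATGG) starts at position 62.
NcoI cuts after the first base of each site, so after position 62.
Combined cut positions: 41, 62, 76.
Circular molecule, 3 cuts → 3 fragments:
  42–62 → 21 bp
  63–76 → 14 bp
  77–104 then 1–41 → 28 + 41 = 69 bp
Sorted largest to smallest: 69, 21, 14 bp.

69, 21, 14 bp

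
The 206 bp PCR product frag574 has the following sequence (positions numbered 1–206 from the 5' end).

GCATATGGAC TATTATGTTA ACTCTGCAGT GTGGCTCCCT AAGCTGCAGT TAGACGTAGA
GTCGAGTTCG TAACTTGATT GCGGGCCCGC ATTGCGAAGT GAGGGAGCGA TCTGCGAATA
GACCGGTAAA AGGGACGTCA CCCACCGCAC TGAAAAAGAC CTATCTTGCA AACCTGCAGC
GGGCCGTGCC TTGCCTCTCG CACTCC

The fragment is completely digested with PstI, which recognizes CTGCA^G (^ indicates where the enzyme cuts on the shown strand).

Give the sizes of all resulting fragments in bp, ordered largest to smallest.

130, 28, 28, 20 bp

PstI sites (CTGCAG) start at positions 24, 44, 174.
PstI cuts after base 5 of each site (before the last base), so after positions 28, 48, 178.
Linear molecule, 3 cuts → 4 fragments:
  1–28 → 28 bp
  29–48 → 20 bp
  49–178 → 130 bp
  179–206 → 28 bp
Sorted largest to smallest: 130, 28, 28, 20 bp.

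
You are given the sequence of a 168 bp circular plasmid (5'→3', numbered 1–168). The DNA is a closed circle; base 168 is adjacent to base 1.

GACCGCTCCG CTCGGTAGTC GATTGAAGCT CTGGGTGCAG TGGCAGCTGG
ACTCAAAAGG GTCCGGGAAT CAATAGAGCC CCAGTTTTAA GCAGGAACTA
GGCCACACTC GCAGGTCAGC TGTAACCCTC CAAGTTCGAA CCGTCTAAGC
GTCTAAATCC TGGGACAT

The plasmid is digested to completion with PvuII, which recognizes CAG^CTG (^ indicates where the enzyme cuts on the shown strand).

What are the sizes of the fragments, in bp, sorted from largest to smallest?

PvuII sites (CAGCTG) start at positions 44, 117.
PvuII cuts after base 3 of each site, so after positions 46, 119.
Circular molecule, 2 cuts → 2 fragments:
  47–119 → 73 bp
  120–168 then 1–46 → 49 + 46 = 95 bp
Sorted largest to smallest: 95, 73 bp.

95, 73 bp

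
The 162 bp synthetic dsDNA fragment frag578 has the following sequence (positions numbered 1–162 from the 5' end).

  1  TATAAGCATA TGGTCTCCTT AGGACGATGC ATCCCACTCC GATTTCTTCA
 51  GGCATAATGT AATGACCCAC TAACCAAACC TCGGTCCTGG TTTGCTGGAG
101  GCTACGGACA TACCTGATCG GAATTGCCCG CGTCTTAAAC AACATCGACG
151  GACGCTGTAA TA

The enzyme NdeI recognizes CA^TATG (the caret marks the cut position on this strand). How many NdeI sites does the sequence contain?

CATATG occurs starting at position 7.
NdeI cuts at 1 site.

1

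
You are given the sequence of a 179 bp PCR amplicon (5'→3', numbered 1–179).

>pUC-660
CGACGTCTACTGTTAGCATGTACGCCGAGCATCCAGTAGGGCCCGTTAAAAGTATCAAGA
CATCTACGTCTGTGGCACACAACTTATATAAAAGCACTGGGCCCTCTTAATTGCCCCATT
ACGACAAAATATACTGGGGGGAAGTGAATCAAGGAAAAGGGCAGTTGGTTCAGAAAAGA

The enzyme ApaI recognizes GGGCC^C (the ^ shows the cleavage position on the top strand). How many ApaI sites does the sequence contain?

2

GGGCCC occurs starting at positions 39, 99.
ApaI cuts at 2 sites.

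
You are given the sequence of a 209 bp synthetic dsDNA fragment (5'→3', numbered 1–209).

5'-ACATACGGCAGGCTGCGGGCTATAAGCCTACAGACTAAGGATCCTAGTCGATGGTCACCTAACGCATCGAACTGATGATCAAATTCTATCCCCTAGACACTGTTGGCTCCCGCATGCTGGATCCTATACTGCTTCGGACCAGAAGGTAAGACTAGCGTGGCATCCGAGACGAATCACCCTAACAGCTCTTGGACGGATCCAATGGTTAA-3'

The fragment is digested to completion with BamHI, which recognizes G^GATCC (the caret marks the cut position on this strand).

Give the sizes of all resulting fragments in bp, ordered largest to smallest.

80, 76, 39, 14 bp

BamHI sites (GGATCC) start at positions 39, 119, 195.
BamHI cuts after the first base of each site, so after positions 39, 119, 195.
Linear molecule, 3 cuts → 4 fragments:
  1–39 → 39 bp
  40–119 → 80 bp
  120–195 → 76 bp
  196–209 → 14 bp
Sorted largest to smallest: 80, 76, 39, 14 bp.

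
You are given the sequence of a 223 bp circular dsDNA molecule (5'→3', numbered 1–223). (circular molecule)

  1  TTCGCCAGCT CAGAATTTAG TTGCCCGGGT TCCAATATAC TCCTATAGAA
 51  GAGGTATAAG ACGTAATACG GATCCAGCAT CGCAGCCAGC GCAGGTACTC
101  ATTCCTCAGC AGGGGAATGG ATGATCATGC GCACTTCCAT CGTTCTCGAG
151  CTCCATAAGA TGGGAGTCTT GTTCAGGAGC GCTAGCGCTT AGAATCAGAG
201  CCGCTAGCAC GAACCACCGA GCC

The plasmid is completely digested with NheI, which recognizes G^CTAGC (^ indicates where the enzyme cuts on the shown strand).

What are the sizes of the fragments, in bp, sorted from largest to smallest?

NheI sites (GCTAGC) start at positions 181, 203.
NheI cuts after the first base of each site, so after positions 181, 203.
Circular molecule, 2 cuts → 2 fragments:
  182–203 → 22 bp
  204–223 then 1–181 → 20 + 181 = 201 bp
Sorted largest to smallest: 201, 22 bp.

201, 22 bp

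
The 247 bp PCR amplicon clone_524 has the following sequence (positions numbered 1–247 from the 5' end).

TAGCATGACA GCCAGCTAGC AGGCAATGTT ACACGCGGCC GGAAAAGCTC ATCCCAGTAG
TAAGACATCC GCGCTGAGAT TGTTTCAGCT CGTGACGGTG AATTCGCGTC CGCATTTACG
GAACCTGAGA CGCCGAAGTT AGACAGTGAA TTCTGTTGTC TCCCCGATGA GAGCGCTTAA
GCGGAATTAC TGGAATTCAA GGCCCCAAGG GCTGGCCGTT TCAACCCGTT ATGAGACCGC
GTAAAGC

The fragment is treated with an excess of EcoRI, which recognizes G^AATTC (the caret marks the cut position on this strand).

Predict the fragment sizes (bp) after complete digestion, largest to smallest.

EcoRI sites (GAATTC) start at positions 100, 148, 193.
EcoRI cuts after the first base of each site, so after positions 100, 148, 193.
Linear molecule, 3 cuts → 4 fragments:
  1–100 → 100 bp
  101–148 → 48 bp
  149–193 → 45 bp
  194–247 → 54 bp
Sorted largest to smallest: 100, 54, 48, 45 bp.

100, 54, 48, 45 bp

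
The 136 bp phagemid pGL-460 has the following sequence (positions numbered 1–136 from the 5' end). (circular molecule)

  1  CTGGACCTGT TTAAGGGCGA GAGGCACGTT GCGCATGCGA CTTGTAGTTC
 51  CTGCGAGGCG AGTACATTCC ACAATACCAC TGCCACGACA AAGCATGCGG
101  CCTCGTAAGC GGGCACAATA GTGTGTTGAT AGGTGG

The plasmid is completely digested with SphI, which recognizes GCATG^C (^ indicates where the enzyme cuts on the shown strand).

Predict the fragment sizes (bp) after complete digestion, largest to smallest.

SphI sites (GCATGC) start at positions 33, 93.
SphI cuts after base 5 of each site (before the last base), so after positions 37, 97.
Circular molecule, 2 cuts → 2 fragments:
  38–97 → 60 bp
  98–136 then 1–37 → 39 + 37 = 76 bp
Sorted largest to smallest: 76, 60 bp.

76, 60 bp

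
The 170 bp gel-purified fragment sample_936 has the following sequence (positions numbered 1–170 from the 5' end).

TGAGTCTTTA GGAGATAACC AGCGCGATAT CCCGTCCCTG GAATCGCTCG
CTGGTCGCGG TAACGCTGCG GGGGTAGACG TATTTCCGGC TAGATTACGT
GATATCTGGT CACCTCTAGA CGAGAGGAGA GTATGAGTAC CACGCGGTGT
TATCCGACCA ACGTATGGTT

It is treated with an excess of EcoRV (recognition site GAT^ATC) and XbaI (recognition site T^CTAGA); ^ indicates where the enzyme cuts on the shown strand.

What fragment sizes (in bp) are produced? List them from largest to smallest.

EcoRV sites (GATATC) start at positions 26, 101.
EcoRV cuts after base 3 of each site, so after positions 28, 103.
The XbaI site (TCTAGA) starts at position 115.
XbaI cuts after the first base of each site, so after position 115.
Combined cut positions: 28, 103, 115.
Linear molecule, 3 cuts → 4 fragments:
  1–28 → 28 bp
  29–103 → 75 bp
  104–115 → 12 bp
  116–170 → 55 bp
Sorted largest to smallest: 75, 55, 28, 12 bp.

75, 55, 28, 12 bp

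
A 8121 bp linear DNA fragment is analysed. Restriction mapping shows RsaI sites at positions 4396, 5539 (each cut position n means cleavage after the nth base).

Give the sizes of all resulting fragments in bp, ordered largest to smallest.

Linear molecule, 2 cuts → 3 fragments:
  4396 − 0 = 4396 bp
  5539 − 4396 = 1143 bp
  8121 − 5539 = 2582 bp
Sorted largest to smallest: 4396, 2582, 1143 bp.

4396, 2582, 1143 bp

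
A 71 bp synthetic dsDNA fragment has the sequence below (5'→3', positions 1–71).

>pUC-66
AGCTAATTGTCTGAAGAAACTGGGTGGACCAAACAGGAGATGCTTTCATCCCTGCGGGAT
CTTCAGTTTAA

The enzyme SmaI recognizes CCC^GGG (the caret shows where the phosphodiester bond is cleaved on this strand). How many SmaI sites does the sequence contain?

No occurrence of CCCGGG is present in the sequence.
SmaI does not cut: 0 sites.

0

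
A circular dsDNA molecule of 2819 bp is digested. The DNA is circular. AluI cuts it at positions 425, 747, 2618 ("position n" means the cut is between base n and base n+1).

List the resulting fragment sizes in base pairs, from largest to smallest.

1871, 626, 322 bp

Circular molecule, 3 cuts → 3 fragments:
  747 − 425 = 322 bp
  2618 − 747 = 1871 bp
  wrap: 2819 − 2618 + 425 = 626 bp
Sorted largest to smallest: 1871, 626, 322 bp.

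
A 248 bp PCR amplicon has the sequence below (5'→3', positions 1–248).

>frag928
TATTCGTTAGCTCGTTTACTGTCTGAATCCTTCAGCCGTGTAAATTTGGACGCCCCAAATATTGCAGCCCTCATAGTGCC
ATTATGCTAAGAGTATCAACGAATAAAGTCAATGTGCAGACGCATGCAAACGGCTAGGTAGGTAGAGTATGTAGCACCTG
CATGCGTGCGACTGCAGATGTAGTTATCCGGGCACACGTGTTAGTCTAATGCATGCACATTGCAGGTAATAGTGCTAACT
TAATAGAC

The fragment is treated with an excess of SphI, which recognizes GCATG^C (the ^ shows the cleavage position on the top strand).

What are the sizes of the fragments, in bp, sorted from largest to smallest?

SphI sites (GCATGC) start at positions 122, 160, 211.
SphI cuts after base 5 of each site (before the last base), so after positions 126, 164, 215.
Linear molecule, 3 cuts → 4 fragments:
  1–126 → 126 bp
  127–164 → 38 bp
  165–215 → 51 bp
  216–248 → 33 bp
Sorted largest to smallest: 126, 51, 38, 33 bp.

126, 51, 38, 33 bp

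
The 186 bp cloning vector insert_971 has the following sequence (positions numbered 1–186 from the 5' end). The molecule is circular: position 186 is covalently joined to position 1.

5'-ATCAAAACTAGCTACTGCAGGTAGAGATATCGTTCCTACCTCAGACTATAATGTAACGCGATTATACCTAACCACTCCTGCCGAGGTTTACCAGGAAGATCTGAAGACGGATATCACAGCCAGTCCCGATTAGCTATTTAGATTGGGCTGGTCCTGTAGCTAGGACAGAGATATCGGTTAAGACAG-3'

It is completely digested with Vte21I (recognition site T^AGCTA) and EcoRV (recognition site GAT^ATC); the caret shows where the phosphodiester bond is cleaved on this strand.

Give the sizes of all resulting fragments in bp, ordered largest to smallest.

84, 26, 23, 19, 19, 15 bp

Vte21I sites (TAGCTA) start at positions 9, 131, 157.
Vte21I cuts after the first base of each site, so after positions 9, 131, 157.
EcoRV sites (GATATC) start at positions 26, 110, 170.
EcoRV cuts after base 3 of each site, so after positions 28, 112, 172.
Combined cut positions: 9, 28, 112, 131, 157, 172.
Circular molecule, 6 cuts → 6 fragments:
  10–28 → 19 bp
  29–112 → 84 bp
  113–131 → 19 bp
  132–157 → 26 bp
  158–172 → 15 bp
  173–186 then 1–9 → 14 + 9 = 23 bp
Sorted largest to smallest: 84, 26, 23, 19, 19, 15 bp.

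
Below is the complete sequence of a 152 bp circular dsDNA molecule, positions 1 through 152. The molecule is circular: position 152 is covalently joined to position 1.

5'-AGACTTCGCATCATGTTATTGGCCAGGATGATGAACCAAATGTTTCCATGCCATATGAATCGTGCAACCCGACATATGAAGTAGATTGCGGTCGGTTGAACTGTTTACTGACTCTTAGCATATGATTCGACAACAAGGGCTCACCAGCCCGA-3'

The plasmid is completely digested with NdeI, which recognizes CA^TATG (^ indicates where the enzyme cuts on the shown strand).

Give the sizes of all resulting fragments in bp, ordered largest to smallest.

85, 46, 21 bp

NdeI sites (CATATG) start at positions 52, 73, 119.
NdeI cuts after base 2 of each site, so after positions 53, 74, 120.
Circular molecule, 3 cuts → 3 fragments:
  54–74 → 21 bp
  75–120 → 46 bp
  121–152 then 1–53 → 32 + 53 = 85 bp
Sorted largest to smallest: 85, 46, 21 bp.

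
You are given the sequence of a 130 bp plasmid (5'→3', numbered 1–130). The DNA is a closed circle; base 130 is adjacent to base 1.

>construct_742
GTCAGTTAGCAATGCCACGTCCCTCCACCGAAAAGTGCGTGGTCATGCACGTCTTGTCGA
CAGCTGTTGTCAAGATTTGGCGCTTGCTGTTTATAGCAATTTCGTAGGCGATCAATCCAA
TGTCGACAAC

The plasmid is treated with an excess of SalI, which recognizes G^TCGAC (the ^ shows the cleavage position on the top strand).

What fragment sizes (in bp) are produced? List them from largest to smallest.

SalI sites (GTCGAC) start at positions 56, 122.
SalI cuts after the first base of each site, so after positions 56, 122.
Circular molecule, 2 cuts → 2 fragments:
  57–122 → 66 bp
  123–130 then 1–56 → 8 + 56 = 64 bp
Sorted largest to smallest: 66, 64 bp.

66, 64 bp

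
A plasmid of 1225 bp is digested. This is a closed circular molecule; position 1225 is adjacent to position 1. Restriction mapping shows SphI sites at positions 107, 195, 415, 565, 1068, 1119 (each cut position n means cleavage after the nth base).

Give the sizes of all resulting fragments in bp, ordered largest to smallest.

Circular molecule, 6 cuts → 6 fragments:
  195 − 107 = 88 bp
  415 − 195 = 220 bp
  565 − 415 = 150 bp
  1068 − 565 = 503 bp
  1119 − 1068 = 51 bp
  wrap: 1225 − 1119 + 107 = 213 bp
Sorted largest to smallest: 503, 220, 213, 150, 88, 51 bp.

503, 220, 213, 150, 88, 51 bp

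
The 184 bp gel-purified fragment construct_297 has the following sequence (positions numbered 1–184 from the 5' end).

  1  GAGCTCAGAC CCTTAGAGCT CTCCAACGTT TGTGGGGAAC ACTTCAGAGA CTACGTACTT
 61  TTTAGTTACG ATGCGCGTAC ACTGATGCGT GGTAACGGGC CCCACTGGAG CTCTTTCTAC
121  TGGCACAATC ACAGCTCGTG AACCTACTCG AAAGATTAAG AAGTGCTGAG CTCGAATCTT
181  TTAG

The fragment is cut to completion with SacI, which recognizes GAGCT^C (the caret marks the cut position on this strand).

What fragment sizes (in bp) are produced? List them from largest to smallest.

SacI sites (GAGCTC) start at positions 1, 16, 108, 168.
SacI cuts after base 5 of each site (before the last base), so after positions 5, 20, 112, 172.
Linear molecule, 4 cuts → 5 fragments:
  1–5 → 5 bp
  6–20 → 15 bp
  21–112 → 92 bp
  113–172 → 60 bp
  173–184 → 12 bp
Sorted largest to smallest: 92, 60, 15, 12, 5 bp.

92, 60, 15, 12, 5 bp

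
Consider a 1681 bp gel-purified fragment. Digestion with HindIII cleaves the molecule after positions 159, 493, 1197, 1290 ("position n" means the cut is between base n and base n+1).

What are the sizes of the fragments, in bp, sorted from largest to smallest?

704, 391, 334, 159, 93 bp

Linear molecule, 4 cuts → 5 fragments:
  159 − 0 = 159 bp
  493 − 159 = 334 bp
  1197 − 493 = 704 bp
  1290 − 1197 = 93 bp
  1681 − 1290 = 391 bp
Sorted largest to smallest: 704, 391, 334, 159, 93 bp.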